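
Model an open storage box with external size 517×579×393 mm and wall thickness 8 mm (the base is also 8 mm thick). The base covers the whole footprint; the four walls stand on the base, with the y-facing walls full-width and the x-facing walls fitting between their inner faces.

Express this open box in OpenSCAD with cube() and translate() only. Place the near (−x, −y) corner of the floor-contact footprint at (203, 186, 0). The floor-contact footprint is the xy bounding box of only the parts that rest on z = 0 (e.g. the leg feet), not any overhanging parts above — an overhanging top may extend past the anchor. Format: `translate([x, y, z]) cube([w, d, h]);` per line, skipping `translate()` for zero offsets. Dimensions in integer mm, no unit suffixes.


translate([203, 186, 0]) cube([517, 579, 8]);
translate([203, 186, 8]) cube([517, 8, 385]);
translate([203, 757, 8]) cube([517, 8, 385]);
translate([203, 194, 8]) cube([8, 563, 385]);
translate([712, 194, 8]) cube([8, 563, 385]);


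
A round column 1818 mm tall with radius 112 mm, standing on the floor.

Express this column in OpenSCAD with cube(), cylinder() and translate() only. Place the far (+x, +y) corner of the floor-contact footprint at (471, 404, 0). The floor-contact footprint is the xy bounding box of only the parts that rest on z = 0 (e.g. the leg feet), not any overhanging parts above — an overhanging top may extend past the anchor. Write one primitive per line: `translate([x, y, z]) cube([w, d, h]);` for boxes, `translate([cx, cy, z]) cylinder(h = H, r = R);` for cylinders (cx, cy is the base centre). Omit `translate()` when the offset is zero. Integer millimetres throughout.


translate([359, 292, 0]) cylinder(h = 1818, r = 112);


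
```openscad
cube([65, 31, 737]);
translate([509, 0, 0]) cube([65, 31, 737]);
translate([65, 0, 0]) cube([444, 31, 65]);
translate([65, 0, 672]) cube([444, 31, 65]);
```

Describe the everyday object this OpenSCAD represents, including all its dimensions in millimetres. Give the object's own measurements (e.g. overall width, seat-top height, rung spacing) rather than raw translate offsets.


A rectangular picture frame lying in the x–z plane (depth along y). The opening is 444 mm wide (x) by 607 mm tall (z), surrounded by a border 65 mm wide on all four sides. The frame is 31 mm deep and is made of two full-height vertical stiles with two horizontal rails fitted between them.


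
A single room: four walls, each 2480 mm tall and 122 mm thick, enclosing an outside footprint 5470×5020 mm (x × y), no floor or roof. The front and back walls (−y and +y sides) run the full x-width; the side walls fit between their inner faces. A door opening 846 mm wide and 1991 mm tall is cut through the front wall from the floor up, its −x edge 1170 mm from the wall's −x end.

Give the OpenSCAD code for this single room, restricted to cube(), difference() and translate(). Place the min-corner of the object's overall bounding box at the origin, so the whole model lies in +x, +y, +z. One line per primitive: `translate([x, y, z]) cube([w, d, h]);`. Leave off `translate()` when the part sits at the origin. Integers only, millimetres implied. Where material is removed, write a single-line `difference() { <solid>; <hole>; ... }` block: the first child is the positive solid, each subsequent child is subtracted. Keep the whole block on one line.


difference() { cube([5470, 122, 2480]); translate([1170, 0, 0]) cube([846, 122, 1991]); }
translate([0, 4898, 0]) cube([5470, 122, 2480]);
translate([0, 122, 0]) cube([122, 4776, 2480]);
translate([5348, 122, 0]) cube([122, 4776, 2480]);


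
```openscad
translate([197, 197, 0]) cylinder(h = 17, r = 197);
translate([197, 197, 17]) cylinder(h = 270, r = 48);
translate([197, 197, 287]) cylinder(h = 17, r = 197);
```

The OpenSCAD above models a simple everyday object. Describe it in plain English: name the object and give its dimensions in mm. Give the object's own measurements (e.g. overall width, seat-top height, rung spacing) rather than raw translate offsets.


A spool: two coaxial disc flanges of radius 197 mm and thickness 17 mm, joined by a core cylinder of radius 48 mm and height 270 mm. The lower flange rests on z = 0 and the three cylinders share a vertical axis.


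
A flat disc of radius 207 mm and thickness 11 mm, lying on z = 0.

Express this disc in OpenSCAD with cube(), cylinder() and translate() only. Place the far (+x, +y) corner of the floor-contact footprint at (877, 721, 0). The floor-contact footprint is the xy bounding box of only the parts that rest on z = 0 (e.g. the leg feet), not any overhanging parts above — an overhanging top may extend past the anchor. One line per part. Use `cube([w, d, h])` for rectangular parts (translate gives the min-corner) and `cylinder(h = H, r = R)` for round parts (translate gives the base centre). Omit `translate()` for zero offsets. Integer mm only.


translate([670, 514, 0]) cylinder(h = 11, r = 207);


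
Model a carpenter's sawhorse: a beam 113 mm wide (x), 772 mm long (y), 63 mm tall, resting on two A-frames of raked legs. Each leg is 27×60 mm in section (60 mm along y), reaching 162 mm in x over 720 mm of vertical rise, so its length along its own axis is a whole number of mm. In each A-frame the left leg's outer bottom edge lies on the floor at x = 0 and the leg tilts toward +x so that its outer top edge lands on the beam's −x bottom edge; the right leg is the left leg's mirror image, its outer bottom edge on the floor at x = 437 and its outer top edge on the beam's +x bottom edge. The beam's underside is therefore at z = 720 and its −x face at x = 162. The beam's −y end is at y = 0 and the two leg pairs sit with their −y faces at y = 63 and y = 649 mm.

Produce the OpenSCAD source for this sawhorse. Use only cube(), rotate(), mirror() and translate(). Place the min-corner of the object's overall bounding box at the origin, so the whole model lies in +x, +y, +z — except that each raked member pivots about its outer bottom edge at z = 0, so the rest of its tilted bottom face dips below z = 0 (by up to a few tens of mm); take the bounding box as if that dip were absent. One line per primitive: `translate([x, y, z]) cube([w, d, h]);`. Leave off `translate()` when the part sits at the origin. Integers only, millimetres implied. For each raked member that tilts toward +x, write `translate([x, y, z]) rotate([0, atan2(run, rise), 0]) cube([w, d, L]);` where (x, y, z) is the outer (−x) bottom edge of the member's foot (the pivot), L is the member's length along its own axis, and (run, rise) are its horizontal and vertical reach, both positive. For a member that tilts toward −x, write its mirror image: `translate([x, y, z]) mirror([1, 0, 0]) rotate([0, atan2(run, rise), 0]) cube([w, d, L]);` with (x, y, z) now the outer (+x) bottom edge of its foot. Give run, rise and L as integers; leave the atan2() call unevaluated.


translate([162, 0, 720]) cube([113, 772, 63]);
translate([0, 63, 0]) rotate([0, atan2(162, 720), 0]) cube([27, 60, 738]);
translate([437, 63, 0]) mirror([1, 0, 0]) rotate([0, atan2(162, 720), 0]) cube([27, 60, 738]);
translate([0, 649, 0]) rotate([0, atan2(162, 720), 0]) cube([27, 60, 738]);
translate([437, 649, 0]) mirror([1, 0, 0]) rotate([0, atan2(162, 720), 0]) cube([27, 60, 738]);


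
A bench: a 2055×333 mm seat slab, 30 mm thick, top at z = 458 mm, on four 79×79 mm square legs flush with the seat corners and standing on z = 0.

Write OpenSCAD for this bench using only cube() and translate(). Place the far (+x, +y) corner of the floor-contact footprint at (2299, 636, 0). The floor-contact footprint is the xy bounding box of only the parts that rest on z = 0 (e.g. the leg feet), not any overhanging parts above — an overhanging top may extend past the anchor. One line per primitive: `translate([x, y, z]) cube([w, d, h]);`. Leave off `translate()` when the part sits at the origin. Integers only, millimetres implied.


translate([244, 303, 428]) cube([2055, 333, 30]);
translate([244, 303, 0]) cube([79, 79, 428]);
translate([244, 557, 0]) cube([79, 79, 428]);
translate([2220, 303, 0]) cube([79, 79, 428]);
translate([2220, 557, 0]) cube([79, 79, 428]);


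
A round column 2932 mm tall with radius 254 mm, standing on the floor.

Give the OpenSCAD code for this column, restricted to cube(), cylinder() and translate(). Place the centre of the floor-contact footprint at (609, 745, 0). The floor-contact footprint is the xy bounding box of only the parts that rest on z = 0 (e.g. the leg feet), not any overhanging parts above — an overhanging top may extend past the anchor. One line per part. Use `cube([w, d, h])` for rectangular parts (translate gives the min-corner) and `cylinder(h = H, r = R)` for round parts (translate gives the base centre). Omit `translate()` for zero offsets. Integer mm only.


translate([609, 745, 0]) cylinder(h = 2932, r = 254);


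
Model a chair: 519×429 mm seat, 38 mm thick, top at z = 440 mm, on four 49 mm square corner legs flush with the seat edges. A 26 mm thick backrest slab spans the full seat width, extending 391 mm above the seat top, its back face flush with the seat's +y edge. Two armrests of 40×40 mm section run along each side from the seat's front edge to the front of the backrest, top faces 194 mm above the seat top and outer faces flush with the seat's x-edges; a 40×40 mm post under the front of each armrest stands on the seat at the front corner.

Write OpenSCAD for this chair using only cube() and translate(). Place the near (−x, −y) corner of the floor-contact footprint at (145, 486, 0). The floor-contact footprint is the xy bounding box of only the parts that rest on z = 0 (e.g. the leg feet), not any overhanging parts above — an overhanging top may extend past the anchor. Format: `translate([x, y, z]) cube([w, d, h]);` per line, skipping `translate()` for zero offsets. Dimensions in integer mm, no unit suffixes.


translate([145, 486, 402]) cube([519, 429, 38]);
translate([145, 486, 0]) cube([49, 49, 402]);
translate([615, 486, 0]) cube([49, 49, 402]);
translate([145, 866, 0]) cube([49, 49, 402]);
translate([615, 866, 0]) cube([49, 49, 402]);
translate([145, 889, 440]) cube([519, 26, 391]);
translate([145, 486, 594]) cube([40, 403, 40]);
translate([624, 486, 594]) cube([40, 403, 40]);
translate([145, 486, 440]) cube([40, 40, 154]);
translate([624, 486, 440]) cube([40, 40, 154]);


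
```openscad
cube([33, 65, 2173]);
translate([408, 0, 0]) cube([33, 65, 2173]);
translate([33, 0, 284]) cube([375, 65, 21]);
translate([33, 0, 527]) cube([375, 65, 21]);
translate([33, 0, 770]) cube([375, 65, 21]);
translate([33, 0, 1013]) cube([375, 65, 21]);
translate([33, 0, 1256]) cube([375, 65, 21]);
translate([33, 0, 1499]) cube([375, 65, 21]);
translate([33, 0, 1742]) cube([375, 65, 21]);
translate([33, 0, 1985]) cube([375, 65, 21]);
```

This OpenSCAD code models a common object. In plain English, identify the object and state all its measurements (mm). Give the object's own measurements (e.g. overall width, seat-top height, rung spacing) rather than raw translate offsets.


A straight ladder. Two 33×65 mm vertical rails, 2173 mm tall, stand 441 mm apart (outside-to-outside) with their front faces coplanar on the −y side. 8 rungs, each 65 mm deep and 21 mm tall, span between the inner faces of the rails, front faces flush with the rails. The lowest rung's underside is at z = 284 mm and rungs are spaced 243 mm apart (underside to underside).


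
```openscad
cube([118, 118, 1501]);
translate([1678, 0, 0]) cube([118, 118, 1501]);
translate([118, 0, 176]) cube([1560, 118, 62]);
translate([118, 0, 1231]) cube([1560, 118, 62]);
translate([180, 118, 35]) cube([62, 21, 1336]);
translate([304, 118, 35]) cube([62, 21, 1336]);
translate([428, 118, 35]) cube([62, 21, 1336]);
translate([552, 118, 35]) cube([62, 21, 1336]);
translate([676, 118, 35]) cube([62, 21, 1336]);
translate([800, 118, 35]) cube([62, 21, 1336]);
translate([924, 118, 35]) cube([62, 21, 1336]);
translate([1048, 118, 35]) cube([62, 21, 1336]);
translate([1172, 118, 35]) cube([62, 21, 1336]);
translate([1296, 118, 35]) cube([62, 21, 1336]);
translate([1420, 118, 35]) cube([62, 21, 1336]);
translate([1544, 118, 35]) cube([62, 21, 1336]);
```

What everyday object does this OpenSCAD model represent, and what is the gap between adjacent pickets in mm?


A fence section. The picket gap is 62 mm.

Two posts, two rails, 12 pickets — a fence section. Span 1560 mm holds 12 pickets of 62 mm with 13 equal gaps: ⌊(1560 − 12·62) / 13⌋ = 62 mm.


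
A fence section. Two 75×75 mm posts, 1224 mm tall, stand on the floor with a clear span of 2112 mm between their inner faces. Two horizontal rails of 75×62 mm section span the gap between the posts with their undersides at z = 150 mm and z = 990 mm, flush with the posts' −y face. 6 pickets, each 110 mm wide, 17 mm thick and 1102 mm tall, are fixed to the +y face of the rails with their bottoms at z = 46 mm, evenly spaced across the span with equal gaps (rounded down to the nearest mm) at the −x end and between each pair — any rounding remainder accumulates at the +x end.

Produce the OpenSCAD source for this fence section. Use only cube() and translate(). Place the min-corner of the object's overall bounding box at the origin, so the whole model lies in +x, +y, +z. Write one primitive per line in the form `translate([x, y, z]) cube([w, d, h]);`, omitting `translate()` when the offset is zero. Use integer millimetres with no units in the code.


cube([75, 75, 1224]);
translate([2187, 0, 0]) cube([75, 75, 1224]);
translate([75, 0, 150]) cube([2112, 75, 62]);
translate([75, 0, 990]) cube([2112, 75, 62]);
translate([282, 75, 46]) cube([110, 17, 1102]);
translate([599, 75, 46]) cube([110, 17, 1102]);
translate([916, 75, 46]) cube([110, 17, 1102]);
translate([1233, 75, 46]) cube([110, 17, 1102]);
translate([1550, 75, 46]) cube([110, 17, 1102]);
translate([1867, 75, 46]) cube([110, 17, 1102]);


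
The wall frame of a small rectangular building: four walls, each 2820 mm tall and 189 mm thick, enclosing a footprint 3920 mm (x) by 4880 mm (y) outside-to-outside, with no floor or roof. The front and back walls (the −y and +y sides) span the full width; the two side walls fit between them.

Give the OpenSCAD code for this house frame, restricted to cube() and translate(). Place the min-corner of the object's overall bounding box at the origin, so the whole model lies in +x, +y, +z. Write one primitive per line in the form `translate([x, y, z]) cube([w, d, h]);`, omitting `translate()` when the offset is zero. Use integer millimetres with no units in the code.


cube([3920, 189, 2820]);
translate([0, 4691, 0]) cube([3920, 189, 2820]);
translate([0, 189, 0]) cube([189, 4502, 2820]);
translate([3731, 189, 0]) cube([189, 4502, 2820]);


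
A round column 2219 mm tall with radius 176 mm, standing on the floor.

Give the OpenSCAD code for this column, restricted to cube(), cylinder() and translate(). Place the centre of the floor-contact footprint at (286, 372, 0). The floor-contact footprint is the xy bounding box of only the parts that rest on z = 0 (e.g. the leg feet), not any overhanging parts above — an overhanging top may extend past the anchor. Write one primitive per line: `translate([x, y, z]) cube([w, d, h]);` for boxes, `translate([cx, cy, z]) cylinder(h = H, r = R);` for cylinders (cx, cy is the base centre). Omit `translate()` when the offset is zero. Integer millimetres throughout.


translate([286, 372, 0]) cylinder(h = 2219, r = 176);


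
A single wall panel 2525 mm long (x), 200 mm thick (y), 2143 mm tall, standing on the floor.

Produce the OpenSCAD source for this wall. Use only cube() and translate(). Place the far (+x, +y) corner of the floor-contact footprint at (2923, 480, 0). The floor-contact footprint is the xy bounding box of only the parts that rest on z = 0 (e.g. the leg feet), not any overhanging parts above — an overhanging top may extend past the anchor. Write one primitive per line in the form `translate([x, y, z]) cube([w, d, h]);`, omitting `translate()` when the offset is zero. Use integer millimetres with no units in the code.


translate([398, 280, 0]) cube([2525, 200, 2143]);


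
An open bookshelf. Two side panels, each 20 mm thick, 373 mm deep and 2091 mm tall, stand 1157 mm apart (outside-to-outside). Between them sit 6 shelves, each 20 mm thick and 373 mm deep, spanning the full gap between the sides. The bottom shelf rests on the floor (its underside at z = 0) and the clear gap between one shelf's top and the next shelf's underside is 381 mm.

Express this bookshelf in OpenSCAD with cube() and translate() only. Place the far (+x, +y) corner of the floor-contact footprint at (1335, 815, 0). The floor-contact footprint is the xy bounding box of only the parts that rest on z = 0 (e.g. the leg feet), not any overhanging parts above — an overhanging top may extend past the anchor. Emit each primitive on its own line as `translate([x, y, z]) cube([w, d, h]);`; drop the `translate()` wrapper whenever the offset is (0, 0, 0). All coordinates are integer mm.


translate([178, 442, 0]) cube([20, 373, 2091]);
translate([1315, 442, 0]) cube([20, 373, 2091]);
translate([198, 442, 0]) cube([1117, 373, 20]);
translate([198, 442, 401]) cube([1117, 373, 20]);
translate([198, 442, 802]) cube([1117, 373, 20]);
translate([198, 442, 1203]) cube([1117, 373, 20]);
translate([198, 442, 1604]) cube([1117, 373, 20]);
translate([198, 442, 2005]) cube([1117, 373, 20]);


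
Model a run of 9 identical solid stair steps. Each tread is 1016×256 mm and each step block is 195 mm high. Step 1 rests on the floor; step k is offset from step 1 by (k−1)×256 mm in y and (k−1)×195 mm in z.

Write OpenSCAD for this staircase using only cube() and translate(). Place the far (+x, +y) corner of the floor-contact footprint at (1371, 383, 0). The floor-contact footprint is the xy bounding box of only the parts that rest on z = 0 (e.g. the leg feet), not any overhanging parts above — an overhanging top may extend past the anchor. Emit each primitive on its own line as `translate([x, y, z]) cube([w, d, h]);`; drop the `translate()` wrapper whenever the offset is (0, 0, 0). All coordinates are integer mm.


translate([355, 127, 0]) cube([1016, 256, 195]);
translate([355, 383, 195]) cube([1016, 256, 195]);
translate([355, 639, 390]) cube([1016, 256, 195]);
translate([355, 895, 585]) cube([1016, 256, 195]);
translate([355, 1151, 780]) cube([1016, 256, 195]);
translate([355, 1407, 975]) cube([1016, 256, 195]);
translate([355, 1663, 1170]) cube([1016, 256, 195]);
translate([355, 1919, 1365]) cube([1016, 256, 195]);
translate([355, 2175, 1560]) cube([1016, 256, 195]);


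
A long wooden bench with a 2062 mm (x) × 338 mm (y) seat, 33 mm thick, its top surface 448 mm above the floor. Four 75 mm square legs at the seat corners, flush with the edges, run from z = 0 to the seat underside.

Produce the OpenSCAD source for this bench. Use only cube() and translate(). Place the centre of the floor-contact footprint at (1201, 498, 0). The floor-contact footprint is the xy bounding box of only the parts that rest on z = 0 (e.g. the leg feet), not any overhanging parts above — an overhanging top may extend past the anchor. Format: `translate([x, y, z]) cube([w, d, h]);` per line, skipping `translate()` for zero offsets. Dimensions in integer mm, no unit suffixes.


translate([170, 329, 415]) cube([2062, 338, 33]);
translate([170, 329, 0]) cube([75, 75, 415]);
translate([170, 592, 0]) cube([75, 75, 415]);
translate([2157, 329, 0]) cube([75, 75, 415]);
translate([2157, 592, 0]) cube([75, 75, 415]);


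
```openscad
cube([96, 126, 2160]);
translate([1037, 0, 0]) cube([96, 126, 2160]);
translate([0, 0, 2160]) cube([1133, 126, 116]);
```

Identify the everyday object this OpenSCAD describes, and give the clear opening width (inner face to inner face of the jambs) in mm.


A door frame. The clear opening width is 941 mm.

Two 2160 mm tall posts with a header on top — a door frame. The left jamb is 96 mm wide at x = 0; the right jamb starts at x = 1037. The clear opening is 1037 − 96 = 941 mm.


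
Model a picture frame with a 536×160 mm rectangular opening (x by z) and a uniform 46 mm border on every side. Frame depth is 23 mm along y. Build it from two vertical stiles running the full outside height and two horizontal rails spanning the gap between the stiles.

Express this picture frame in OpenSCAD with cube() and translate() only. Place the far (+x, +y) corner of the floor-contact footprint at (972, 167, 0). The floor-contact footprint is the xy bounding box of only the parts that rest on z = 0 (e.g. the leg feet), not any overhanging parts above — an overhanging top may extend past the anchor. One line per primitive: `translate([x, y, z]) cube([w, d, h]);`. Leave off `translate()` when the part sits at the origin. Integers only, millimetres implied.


translate([344, 144, 0]) cube([46, 23, 252]);
translate([926, 144, 0]) cube([46, 23, 252]);
translate([390, 144, 0]) cube([536, 23, 46]);
translate([390, 144, 206]) cube([536, 23, 46]);


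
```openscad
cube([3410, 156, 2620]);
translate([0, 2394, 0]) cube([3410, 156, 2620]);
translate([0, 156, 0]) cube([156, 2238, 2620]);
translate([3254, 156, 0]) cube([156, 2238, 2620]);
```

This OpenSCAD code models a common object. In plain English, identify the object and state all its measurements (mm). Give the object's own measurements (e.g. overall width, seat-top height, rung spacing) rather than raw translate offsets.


The wall frame of a small rectangular building: four walls, each 2620 mm tall and 156 mm thick, enclosing a footprint 3410 mm (x) by 2550 mm (y) outside-to-outside, with no floor or roof. The front and back walls (the −y and +y sides) span the full width; the two side walls fit between them.


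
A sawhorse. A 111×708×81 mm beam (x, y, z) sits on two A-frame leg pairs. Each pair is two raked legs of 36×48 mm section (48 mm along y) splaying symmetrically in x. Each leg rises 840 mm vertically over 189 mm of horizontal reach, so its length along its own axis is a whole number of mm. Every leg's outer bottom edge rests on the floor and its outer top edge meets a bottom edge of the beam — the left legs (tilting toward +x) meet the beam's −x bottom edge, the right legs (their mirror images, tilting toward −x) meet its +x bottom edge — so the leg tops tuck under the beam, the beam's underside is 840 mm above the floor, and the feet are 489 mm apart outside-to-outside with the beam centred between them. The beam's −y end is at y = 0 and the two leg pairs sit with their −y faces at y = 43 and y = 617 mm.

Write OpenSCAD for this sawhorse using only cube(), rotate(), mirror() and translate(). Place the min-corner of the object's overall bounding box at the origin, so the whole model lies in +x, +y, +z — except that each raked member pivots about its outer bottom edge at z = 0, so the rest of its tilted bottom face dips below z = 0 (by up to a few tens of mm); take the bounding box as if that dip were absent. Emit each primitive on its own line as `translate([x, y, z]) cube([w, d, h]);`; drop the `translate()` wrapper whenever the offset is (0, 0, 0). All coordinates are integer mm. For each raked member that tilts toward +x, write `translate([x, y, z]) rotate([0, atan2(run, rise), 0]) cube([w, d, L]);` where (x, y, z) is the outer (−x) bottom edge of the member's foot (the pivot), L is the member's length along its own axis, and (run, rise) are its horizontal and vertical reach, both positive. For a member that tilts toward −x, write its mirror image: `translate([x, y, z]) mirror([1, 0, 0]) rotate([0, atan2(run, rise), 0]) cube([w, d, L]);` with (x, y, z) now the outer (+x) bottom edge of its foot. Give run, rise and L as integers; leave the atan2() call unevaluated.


// leg length = √(189² + 840²) = 861
// right-leg outer foot x = 2·189 + 111 = 489
// beam min-corner = (189, 0, 840)
translate([189, 0, 840]) cube([111, 708, 81]);
translate([0, 43, 0]) rotate([0, atan2(189, 840), 0]) cube([36, 48, 861]);
translate([489, 43, 0]) mirror([1, 0, 0]) rotate([0, atan2(189, 840), 0]) cube([36, 48, 861]);
translate([0, 617, 0]) rotate([0, atan2(189, 840), 0]) cube([36, 48, 861]);
translate([489, 617, 0]) mirror([1, 0, 0]) rotate([0, atan2(189, 840), 0]) cube([36, 48, 861]);


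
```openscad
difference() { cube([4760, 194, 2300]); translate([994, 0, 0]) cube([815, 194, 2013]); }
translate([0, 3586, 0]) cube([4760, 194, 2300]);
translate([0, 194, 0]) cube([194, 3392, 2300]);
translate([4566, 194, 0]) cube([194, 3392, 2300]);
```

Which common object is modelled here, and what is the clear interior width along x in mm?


A single room. The interior width is 4372 mm.

Four walls enclosing a rectangle with a door in the front wall — a room. Outside width 4760 minus two 194 mm walls gives 4372 mm.


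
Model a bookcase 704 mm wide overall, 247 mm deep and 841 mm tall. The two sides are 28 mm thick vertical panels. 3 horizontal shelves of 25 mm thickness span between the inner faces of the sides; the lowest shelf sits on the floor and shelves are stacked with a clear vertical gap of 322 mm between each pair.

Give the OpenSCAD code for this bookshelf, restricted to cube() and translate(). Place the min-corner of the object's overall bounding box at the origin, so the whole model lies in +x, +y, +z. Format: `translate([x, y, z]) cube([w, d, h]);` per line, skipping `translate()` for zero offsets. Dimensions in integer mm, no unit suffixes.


cube([28, 247, 841]);
translate([676, 0, 0]) cube([28, 247, 841]);
translate([28, 0, 0]) cube([648, 247, 25]);
translate([28, 0, 347]) cube([648, 247, 25]);
translate([28, 0, 694]) cube([648, 247, 25]);


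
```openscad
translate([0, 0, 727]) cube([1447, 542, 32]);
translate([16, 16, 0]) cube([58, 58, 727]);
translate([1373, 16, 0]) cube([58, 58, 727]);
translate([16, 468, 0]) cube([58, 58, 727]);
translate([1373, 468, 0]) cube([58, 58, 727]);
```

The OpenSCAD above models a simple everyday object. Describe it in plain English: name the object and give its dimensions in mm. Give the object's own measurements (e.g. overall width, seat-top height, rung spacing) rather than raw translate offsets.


A rectangular dining table. The top is 1447×542×32 mm with its upper surface at z = 759 mm. It stands on four 58×58 mm square legs, each inset 16 mm from the nearest pair of top edges, running from the floor to the underside of the top.


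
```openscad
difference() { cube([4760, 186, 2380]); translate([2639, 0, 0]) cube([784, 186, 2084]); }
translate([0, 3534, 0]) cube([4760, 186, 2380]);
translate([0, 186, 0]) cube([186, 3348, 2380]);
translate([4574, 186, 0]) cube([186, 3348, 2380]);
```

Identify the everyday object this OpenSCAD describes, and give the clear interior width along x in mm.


A single room. The interior width is 4388 mm.

Four walls enclosing a rectangle with a door in the front wall — a room. Outside width 4760 minus two 186 mm walls gives 4388 mm.


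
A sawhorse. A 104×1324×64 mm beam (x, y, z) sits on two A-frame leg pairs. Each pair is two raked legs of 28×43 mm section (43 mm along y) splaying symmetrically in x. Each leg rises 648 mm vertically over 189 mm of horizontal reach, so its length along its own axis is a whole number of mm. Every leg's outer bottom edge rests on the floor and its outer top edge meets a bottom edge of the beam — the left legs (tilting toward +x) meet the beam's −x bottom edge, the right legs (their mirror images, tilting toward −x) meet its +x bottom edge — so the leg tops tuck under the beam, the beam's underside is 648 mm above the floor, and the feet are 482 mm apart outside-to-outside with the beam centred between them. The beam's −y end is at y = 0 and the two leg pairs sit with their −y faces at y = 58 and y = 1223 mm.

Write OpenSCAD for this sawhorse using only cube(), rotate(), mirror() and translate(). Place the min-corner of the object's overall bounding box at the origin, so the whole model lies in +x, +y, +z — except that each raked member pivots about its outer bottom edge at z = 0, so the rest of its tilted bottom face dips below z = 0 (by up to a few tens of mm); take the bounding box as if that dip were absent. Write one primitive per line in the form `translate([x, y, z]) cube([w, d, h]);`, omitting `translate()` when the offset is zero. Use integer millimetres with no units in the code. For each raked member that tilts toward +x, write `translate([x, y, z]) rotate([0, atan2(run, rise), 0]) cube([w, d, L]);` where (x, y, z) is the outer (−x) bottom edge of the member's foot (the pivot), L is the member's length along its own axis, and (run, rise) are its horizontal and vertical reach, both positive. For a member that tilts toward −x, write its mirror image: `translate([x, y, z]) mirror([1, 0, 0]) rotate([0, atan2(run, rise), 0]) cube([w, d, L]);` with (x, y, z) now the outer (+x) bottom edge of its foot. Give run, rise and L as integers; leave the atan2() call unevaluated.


translate([189, 0, 648]) cube([104, 1324, 64]);
translate([0, 58, 0]) rotate([0, atan2(189, 648), 0]) cube([28, 43, 675]);
translate([482, 58, 0]) mirror([1, 0, 0]) rotate([0, atan2(189, 648), 0]) cube([28, 43, 675]);
translate([0, 1223, 0]) rotate([0, atan2(189, 648), 0]) cube([28, 43, 675]);
translate([482, 1223, 0]) mirror([1, 0, 0]) rotate([0, atan2(189, 648), 0]) cube([28, 43, 675]);


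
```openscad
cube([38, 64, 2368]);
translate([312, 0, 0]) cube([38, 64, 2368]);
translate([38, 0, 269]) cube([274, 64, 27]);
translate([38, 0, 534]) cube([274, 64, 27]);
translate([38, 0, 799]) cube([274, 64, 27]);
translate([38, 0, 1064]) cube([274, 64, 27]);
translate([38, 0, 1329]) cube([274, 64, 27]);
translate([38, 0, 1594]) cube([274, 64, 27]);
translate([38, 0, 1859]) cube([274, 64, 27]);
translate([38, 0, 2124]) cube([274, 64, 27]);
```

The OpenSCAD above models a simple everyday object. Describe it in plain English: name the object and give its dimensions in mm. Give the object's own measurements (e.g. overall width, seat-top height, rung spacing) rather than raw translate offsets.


A straight ladder. Two 38×64 mm vertical rails, 2368 mm tall, stand 350 mm apart (outside-to-outside) with their front faces coplanar on the −y side. 8 rungs, each 64 mm deep and 27 mm tall, span between the inner faces of the rails, front faces flush with the rails. The lowest rung's underside is at z = 269 mm and rungs are spaced 265 mm apart (underside to underside).


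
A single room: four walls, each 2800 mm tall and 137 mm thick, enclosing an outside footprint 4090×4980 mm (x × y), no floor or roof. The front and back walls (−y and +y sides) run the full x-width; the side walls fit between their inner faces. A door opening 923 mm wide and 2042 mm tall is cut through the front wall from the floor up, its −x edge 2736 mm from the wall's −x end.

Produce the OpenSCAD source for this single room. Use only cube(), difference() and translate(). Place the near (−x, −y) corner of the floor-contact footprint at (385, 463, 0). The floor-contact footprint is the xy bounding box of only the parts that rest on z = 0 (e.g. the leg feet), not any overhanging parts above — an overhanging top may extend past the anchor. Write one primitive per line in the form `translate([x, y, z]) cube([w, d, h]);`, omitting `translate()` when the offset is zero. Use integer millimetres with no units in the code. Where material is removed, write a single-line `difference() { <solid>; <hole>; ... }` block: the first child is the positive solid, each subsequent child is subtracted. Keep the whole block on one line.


difference() { translate([385, 463, 0]) cube([4090, 137, 2800]); translate([3121, 463, 0]) cube([923, 137, 2042]); }
translate([385, 5306, 0]) cube([4090, 137, 2800]);
translate([385, 600, 0]) cube([137, 4706, 2800]);
translate([4338, 600, 0]) cube([137, 4706, 2800]);


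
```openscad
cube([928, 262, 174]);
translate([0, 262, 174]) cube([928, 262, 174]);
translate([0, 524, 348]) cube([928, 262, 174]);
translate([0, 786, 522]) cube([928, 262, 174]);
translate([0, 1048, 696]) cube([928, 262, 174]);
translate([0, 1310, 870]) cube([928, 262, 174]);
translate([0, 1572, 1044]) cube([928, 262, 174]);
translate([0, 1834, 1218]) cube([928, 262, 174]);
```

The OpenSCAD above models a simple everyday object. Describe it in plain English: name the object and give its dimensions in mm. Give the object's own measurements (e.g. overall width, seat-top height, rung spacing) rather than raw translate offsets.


A straight staircase of 8 solid steps. Each step is 928 mm wide (x), 262 mm deep (y, the going) and 174 mm tall (the rise). The first step rests on the floor; each subsequent step sits one going further in +y and one rise higher in +z, directly behind and above the previous step with no overlap.


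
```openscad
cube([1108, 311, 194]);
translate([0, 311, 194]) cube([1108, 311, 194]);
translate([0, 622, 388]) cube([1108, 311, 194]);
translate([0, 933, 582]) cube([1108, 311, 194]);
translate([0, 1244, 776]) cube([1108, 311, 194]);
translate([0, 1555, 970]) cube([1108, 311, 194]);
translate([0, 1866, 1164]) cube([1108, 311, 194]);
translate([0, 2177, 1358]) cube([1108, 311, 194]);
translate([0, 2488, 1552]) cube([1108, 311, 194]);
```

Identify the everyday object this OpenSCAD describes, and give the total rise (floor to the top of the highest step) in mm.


A staircase. The total rise is 1746 mm.

9 identical blocks, each offset up and back from the previous — a staircase. Each step is 194 mm tall and there are 9 of them, so the total rise is 9 × 194 = 1746 mm.


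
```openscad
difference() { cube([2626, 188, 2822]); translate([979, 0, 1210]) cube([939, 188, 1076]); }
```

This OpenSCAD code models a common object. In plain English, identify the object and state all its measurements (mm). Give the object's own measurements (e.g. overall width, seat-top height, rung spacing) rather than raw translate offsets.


A wall 2626 mm long (x), 188 mm thick (y), 2822 mm tall, with a rectangular window opening cut through it. The opening is 939 mm wide and 1076 mm tall; its sill is at z = 1210 mm and its near (−x) edge is 979 mm from the wall's −x end. The opening passes through the full wall thickness.


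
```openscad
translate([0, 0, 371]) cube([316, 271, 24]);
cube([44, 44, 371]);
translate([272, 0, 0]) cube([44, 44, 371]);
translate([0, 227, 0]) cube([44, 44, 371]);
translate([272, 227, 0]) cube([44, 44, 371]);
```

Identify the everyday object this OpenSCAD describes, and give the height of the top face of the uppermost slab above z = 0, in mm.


A stool. The seat height is 395 mm.

A 316×271×24 slab at z = 371 on four corner posts — a stool. The seat top is 371 + 24 = 395 mm.


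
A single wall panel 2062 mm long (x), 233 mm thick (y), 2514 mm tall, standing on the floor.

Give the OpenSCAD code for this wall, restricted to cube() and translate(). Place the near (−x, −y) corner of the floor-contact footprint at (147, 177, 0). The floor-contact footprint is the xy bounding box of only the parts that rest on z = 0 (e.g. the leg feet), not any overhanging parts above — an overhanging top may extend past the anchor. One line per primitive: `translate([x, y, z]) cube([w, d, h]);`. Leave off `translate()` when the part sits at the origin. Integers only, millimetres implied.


translate([147, 177, 0]) cube([2062, 233, 2514]);


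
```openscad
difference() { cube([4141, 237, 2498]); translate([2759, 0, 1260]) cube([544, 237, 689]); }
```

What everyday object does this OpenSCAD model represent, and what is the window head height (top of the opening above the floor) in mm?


A wall with a window opening. The window head height is 1949 mm.

A wall with a rectangular opening subtracted — a window. Sill at z = 1260, opening 689 mm tall, so the head is at 1260 + 689 = 1949 mm.


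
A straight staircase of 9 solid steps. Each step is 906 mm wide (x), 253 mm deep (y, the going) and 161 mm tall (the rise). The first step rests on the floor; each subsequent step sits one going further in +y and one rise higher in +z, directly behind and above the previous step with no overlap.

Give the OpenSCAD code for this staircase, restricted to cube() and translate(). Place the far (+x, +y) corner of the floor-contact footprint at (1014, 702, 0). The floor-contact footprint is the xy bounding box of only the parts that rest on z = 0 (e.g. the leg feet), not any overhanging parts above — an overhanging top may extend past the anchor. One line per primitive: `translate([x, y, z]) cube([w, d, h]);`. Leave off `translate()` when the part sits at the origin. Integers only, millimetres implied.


translate([108, 449, 0]) cube([906, 253, 161]);
translate([108, 702, 161]) cube([906, 253, 161]);
translate([108, 955, 322]) cube([906, 253, 161]);
translate([108, 1208, 483]) cube([906, 253, 161]);
translate([108, 1461, 644]) cube([906, 253, 161]);
translate([108, 1714, 805]) cube([906, 253, 161]);
translate([108, 1967, 966]) cube([906, 253, 161]);
translate([108, 2220, 1127]) cube([906, 253, 161]);
translate([108, 2473, 1288]) cube([906, 253, 161]);


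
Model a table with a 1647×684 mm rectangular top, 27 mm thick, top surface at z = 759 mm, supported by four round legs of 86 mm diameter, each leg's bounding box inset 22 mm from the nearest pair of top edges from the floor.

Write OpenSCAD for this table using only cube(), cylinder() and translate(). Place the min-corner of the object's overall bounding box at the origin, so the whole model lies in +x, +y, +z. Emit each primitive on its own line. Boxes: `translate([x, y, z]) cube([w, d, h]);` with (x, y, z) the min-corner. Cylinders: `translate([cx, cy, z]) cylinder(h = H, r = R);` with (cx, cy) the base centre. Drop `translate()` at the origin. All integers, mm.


// leg_h = 759 - 27 = 732
translate([0, 0, 732]) cube([1647, 684, 27]);
translate([65, 65, 0]) cylinder(h = 732, r = 43);
translate([1582, 65, 0]) cylinder(h = 732, r = 43);
translate([65, 619, 0]) cylinder(h = 732, r = 43);
translate([1582, 619, 0]) cylinder(h = 732, r = 43);


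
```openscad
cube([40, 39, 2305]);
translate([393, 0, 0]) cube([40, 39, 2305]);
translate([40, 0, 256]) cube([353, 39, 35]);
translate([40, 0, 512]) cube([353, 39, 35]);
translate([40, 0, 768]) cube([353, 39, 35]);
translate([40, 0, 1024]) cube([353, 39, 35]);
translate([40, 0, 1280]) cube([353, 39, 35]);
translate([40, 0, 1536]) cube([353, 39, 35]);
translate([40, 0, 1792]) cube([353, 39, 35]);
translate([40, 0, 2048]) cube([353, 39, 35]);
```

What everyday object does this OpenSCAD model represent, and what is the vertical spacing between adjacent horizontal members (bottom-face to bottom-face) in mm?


A ladder. The rung spacing is 256 mm.

Two tall 40×39 posts with 8 short bars between them — a ladder. Adjacent rungs sit at z = 256 and z = 512, so the spacing is 512 − 256 = 256 mm.


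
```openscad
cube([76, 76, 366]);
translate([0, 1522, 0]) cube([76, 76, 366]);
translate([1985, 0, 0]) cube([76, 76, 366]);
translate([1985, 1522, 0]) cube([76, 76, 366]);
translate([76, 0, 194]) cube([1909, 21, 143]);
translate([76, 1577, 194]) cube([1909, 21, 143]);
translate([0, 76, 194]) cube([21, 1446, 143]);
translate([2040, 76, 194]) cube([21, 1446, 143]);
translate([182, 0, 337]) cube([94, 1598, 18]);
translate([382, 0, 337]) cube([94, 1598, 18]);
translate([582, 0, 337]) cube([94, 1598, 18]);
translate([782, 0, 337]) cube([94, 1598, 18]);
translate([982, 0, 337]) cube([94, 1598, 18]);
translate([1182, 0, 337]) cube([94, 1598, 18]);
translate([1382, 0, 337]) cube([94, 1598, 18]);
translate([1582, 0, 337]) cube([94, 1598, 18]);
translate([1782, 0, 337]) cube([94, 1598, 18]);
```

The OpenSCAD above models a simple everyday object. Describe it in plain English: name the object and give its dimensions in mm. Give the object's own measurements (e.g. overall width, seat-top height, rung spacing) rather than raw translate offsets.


A bed frame 2061 mm long (x) by 1598 mm wide (y). Four 76×76 mm corner posts, 366 mm tall, at the corners of the footprint. Four rails of 21 mm thickness and 143 mm height run between adjacent posts with their undersides at z = 194 mm, their outer faces flush with the outside of the frame (the two x-running rails run between the posts' inner faces; the two y-running rails run between the posts' inner faces). 9 slats, each 94 mm wide (x) and 18 mm thick, lie across the top of the two x-running rails, running the full 1598 mm width of the frame in y; along x they sit between the end posts with a 106 mm gap after the −x posts and between neighbouring slats, leaving 109 mm before the +x posts.
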